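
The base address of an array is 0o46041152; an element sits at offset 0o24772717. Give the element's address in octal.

0o73034071

Add column by column in base 8, right to left:
  2+7 = 1 carry 1
  5+1+1 = 7
  1+7 = 0 carry 1
  1+2+1 = 4
  4+7 = 3 carry 1
  0+7+1 = 0 carry 1
  6+4+1 = 3 carry 1
  4+2+1 = 7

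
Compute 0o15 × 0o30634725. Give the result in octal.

0o502367721

Multiply each base-8 digit by 13, carrying:
  5×13 = 65 → write 1 carry 8
  2×13+8 = 34 → write 2 carry 4
  7×13+4 = 95 → write 7 carry 11
  4×13+11 = 63 → write 7 carry 7
  3×13+7 = 46 → write 6 carry 5
  6×13+5 = 83 → write 3 carry 10
  0×13+10 = 10 → write 2 carry 1
  3×13+1 = 40 → write 0 carry 5
  remaining carry: 5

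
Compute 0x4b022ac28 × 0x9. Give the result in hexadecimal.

Multiply each base-16 digit by 9, carrying:
  8×9 = 72 → write 8 carry 4
  2×9+4 = 22 → write 6 carry 1
  c×9+1 = 109 → write d carry 6
  a×9+6 = 96 → write 0 carry 6
  2×9+6 = 24 → write 8 carry 1
  2×9+1 = 19 → write 3 carry 1
  0×9+1 = 1 → write 1
  b×9 = 99 → write 3 carry 6
  4×9+6 = 42 → write a carry 2
  remaining carry: 2

0x2a31380d68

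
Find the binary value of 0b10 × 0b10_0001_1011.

0b10000110110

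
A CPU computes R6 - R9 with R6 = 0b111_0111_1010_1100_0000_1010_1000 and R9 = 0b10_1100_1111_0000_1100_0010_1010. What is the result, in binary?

Subtract column by column in base 2:
  0-0 → 0
  0-1 → 1 (borrow)
  0-0-1 → 1 (borrow)
  1-1-1 → 1 (borrow)
  0-0-1 → 1 (borrow)
  1-1-1 → 1 (borrow)
  0-0-1 → 1 (borrow)
  1-0-1 → 0
  0-0 → 0
  0-0 → 0
  0-1 → 1 (borrow)
  0-1-1 → 0 (borrow)
  0-0-1 → 1 (borrow)
  0-0-1 → 1 (borrow)
  1-0-1 → 0
  1-0 → 1
  0-1 → 1 (borrow)
  1-1-1 → 1 (borrow)
  0-1-1 → 0 (borrow)
  1-1-1 → 1 (borrow)
  1-0-1 → 0
  1-0 → 1
  1-1 → 0
  0-1 → 1 (borrow)
  1-0-1 → 0
  1-1 → 0
  1-0 → 1

0b100101010111011010001111110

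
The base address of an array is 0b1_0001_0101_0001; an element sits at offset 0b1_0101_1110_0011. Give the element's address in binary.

0b10011100110100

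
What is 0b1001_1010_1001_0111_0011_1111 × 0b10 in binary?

0b1001101010010111001111110

Multiply each base-2 digit by 2, carrying:
  1×2 = 2 → write 0 carry 1
  1×2+1 = 3 → write 1 carry 1
  1×2+1 = 3 → write 1 carry 1
  1×2+1 = 3 → write 1 carry 1
  1×2+1 = 3 → write 1 carry 1
  1×2+1 = 3 → write 1 carry 1
  0×2+1 = 1 → write 1
  0×2 = 0 → write 0
  1×2 = 2 → write 0 carry 1
  1×2+1 = 3 → write 1 carry 1
  1×2+1 = 3 → write 1 carry 1
  0×2+1 = 1 → write 1
  1×2 = 2 → write 0 carry 1
  0×2+1 = 1 → write 1
  0×2 = 0 → write 0
  1×2 = 2 → write 0 carry 1
  0×2+1 = 1 → write 1
  1×2 = 2 → write 0 carry 1
  0×2+1 = 1 → write 1
  1×2 = 2 → write 0 carry 1
  1×2+1 = 3 → write 1 carry 1
  0×2+1 = 1 → write 1
  0×2 = 0 → write 0
  1×2 = 2 → write 0 carry 1
  remaining carry: 1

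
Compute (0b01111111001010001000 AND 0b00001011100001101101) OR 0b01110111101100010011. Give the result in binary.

0b01111111001010001000 AND 0b00001011100001101101 = 0b00001011000000001000.
Then OR with 0b01110111101100010011.

0b1111111101100011011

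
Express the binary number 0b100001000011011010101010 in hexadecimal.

0x8436AA

Group the bits into nibbles: 1000 0100 0011 0110 1010 1010 → 8436AA.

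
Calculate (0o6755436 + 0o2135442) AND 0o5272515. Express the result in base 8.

0o1012100

Add column by column in base 8, right to left:
  6+2 = 0 carry 1
  3+4+1 = 0 carry 1
  4+4+1 = 1 carry 1
  5+5+1 = 3 carry 1
  5+3+1 = 1 carry 1
  7+1+1 = 1 carry 1
  6+2+1 = 1 carry 1
  final carry 1
Sum = 0o11113100; now AND with 0o5272515:
  1&0=0, 1&5=1, 1&2=0, 1&7=1, 3&2=2, 1&5=1, 0&1=0, 0&5=0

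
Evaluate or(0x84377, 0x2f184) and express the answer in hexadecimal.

0xaf3f7

OR each hex digit independently (no carries):
  8|2=a, 4|f=f, 3|1=3, 7|8=f, 7|4=7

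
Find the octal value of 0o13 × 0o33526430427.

Multiply each base-8 digit by 11, carrying:
  7×11 = 77 → write 5 carry 9
  2×11+9 = 31 → write 7 carry 3
  4×11+3 = 47 → write 7 carry 5
  0×11+5 = 5 → write 5
  3×11 = 33 → write 1 carry 4
  4×11+4 = 48 → write 0 carry 6
  6×11+6 = 72 → write 0 carry 9
  2×11+9 = 31 → write 7 carry 3
  5×11+3 = 58 → write 2 carry 7
  3×11+7 = 40 → write 0 carry 5
  3×11+5 = 38 → write 6 carry 4
  remaining carry: 4

0o460270015775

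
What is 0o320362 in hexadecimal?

0x1A0F2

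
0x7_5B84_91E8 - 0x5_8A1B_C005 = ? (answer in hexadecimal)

Subtract column by column in base 16:
  8-5 → 3
  E-0 → E
  1-0 → 1
  9-C → D (borrow)
  4-B-1 → 8 (borrow)
  8-1-1 → 6
  B-A → 1
  5-8 → D (borrow)
  7-5-1 → 1

0x1D168D1E3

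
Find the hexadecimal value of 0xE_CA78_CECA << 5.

0x1D94F19D940

5 bits is not a whole number of base-16 digits; in binary: 111011001010011110001100111011001010 << 5 = 11101100101001111000110011101100101000000.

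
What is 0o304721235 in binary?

Each octal digit is 3 bits: 3=011 0=000 4=100 7=111 2=010 1=001 2=010 3=011 5=101.

0b11000100111010001010011101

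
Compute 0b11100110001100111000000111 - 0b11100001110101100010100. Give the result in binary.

0b11001001111110001011110011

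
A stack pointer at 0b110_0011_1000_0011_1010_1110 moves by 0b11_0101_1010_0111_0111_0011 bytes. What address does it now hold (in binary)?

0b100110010010101100100001

Add column by column in base 2, right to left:
  0+1 = 1
  1+1 = 0 carry 1
  1+0+1 = 0 carry 1
  1+0+1 = 0 carry 1
  0+1+1 = 0 carry 1
  1+1+1 = 1 carry 1
  0+1+1 = 0 carry 1
  1+0+1 = 0 carry 1
  1+1+1 = 1 carry 1
  1+1+1 = 1 carry 1
  0+1+1 = 0 carry 1
  0+0+1 = 1
  0+0 = 0
  0+1 = 1
  0+0 = 0
  1+1 = 0 carry 1
  1+1+1 = 1 carry 1
  1+0+1 = 0 carry 1
  0+1+1 = 0 carry 1
  0+0+1 = 1
  0+1 = 1
  1+1 = 0 carry 1
  1+0+1 = 0 carry 1
  final carry 1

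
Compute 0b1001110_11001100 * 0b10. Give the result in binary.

Multiply each base-2 digit by 2, carrying:
  0×2 = 0 → write 0
  0×2 = 0 → write 0
  1×2 = 2 → write 0 carry 1
  1×2+1 = 3 → write 1 carry 1
  0×2+1 = 1 → write 1
  0×2 = 0 → write 0
  1×2 = 2 → write 0 carry 1
  1×2+1 = 3 → write 1 carry 1
  0×2+1 = 1 → write 1
  1×2 = 2 → write 0 carry 1
  1×2+1 = 3 → write 1 carry 1
  1×2+1 = 3 → write 1 carry 1
  0×2+1 = 1 → write 1
  0×2 = 0 → write 0
  1×2 = 2 → write 0 carry 1
  remaining carry: 1

0b1001110110011000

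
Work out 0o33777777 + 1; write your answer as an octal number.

0o34000000

The trailing 6 digits are 7 (max in base 8), so adding 1 cascades: they roll to 0 and the next digit up increments.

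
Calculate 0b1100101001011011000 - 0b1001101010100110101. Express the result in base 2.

0b10111110110100011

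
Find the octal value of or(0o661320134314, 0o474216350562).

OR each oct digit independently (no carries):
  6|4=6, 6|7=7, 1|4=5, 3|2=3, 2|1=3, 0|6=6, 1|3=3, 3|5=7, 4|0=4, 3|5=7, 1|6=7, 4|2=6

0o675336374776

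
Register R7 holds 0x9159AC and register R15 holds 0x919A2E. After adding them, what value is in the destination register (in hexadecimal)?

0x122F3DA

Add column by column in base 16, right to left:
  C+E = A carry 1
  A+2+1 = D
  9+A = 3 carry 1
  5+9+1 = F
  1+1 = 2
  9+9 = 2 carry 1
  final carry 1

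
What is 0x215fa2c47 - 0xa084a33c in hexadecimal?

Subtract column by column in base 16:
  7-c → b (borrow)
  4-3-1 → 0
  c-3 → 9
  2-a → 8 (borrow)
  a-4-1 → 5
  f-8 → 7
  5-0 → 5
  1-a → 7 (borrow)
  2-0-1 → 1

0x17575890b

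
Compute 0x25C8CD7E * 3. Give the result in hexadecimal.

Multiply each base-16 digit by 3, carrying:
  E×3 = 42 → write A carry 2
  7×3+2 = 23 → write 7 carry 1
  D×3+1 = 40 → write 8 carry 2
  C×3+2 = 38 → write 6 carry 2
  8×3+2 = 26 → write A carry 1
  C×3+1 = 37 → write 5 carry 2
  5×3+2 = 17 → write 1 carry 1
  2×3+1 = 7 → write 7

0x715A687A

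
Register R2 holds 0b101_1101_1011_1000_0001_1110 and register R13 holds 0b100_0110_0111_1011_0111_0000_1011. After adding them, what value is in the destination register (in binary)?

0b100110001010110111100101001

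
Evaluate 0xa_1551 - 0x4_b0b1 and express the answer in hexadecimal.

0x564a0

Subtract column by column in base 16:
  1-1 → 0
  5-b → a (borrow)
  5-0-1 → 4
  1-b → 6 (borrow)
  a-4-1 → 5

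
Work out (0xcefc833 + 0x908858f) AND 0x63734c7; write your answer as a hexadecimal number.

Add column by column in base 16, right to left:
  3+f = 2 carry 1
  3+8+1 = c
  8+5 = d
  c+8 = 4 carry 1
  f+8+1 = 8 carry 1
  e+0+1 = f
  c+9 = 5 carry 1
  final carry 1
Sum = 0x15f84dc2; now AND with 0x63734c7:
  1&0=0, 5&6=4, f&3=3, 8&7=0, 4&3=0, d&4=4, c&c=c, 2&7=2

0x43004c2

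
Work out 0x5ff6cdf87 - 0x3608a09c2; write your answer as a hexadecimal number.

Subtract column by column in base 16:
  7-2 → 5
  8-c → c (borrow)
  f-9-1 → 5
  d-0 → d
  c-a → 2
  6-8 → e (borrow)
  f-0-1 → e
  f-6 → 9
  5-3 → 2

0x29ee2d5c5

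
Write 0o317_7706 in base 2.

0b11001111111111000110

Each octal digit is 3 bits: 3=011 1=001 7=111 7=111 7=111 0=000 6=110.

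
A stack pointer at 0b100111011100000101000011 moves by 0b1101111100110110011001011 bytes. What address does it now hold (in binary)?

0b10010111000010111000001110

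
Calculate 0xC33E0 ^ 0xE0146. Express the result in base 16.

0x232A6

XOR each hex digit independently (no carries):
  C^E=2, 3^0=3, 3^1=2, E^4=A, 0^6=6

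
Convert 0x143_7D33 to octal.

0o120676463

Expand each hex digit to 4 bits: 1=0001 4=0100 3=0011 7=0111 D=1101 3=0011 3=0011.
Group the bits in threes: 001 010 000 110 111 110 100 110 011 → 120676463.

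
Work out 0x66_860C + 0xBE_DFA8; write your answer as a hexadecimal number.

Add column by column in base 16, right to left:
  C+8 = 4 carry 1
  0+A+1 = B
  6+F = 5 carry 1
  8+D+1 = 6 carry 1
  6+E+1 = 5 carry 1
  6+B+1 = 2 carry 1
  final carry 1

0x12565B4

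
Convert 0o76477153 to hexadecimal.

0xfa7e6b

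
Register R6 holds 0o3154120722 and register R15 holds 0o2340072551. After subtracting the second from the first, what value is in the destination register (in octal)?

0o614026151

Subtract column by column in base 8:
  2-1 → 1
  2-5 → 5 (borrow)
  7-5-1 → 1
  0-2 → 6 (borrow)
  2-7-1 → 2 (borrow)
  1-0-1 → 0
  4-0 → 4
  5-4 → 1
  1-3 → 6 (borrow)
  3-2-1 → 0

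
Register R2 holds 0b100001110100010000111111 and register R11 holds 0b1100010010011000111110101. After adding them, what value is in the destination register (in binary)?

0b10000100000111011000110100

Add column by column in base 2, right to left:
  1+1 = 0 carry 1
  1+0+1 = 0 carry 1
  1+1+1 = 1 carry 1
  1+0+1 = 0 carry 1
  1+1+1 = 1 carry 1
  1+1+1 = 1 carry 1
  0+1+1 = 0 carry 1
  0+1+1 = 0 carry 1
  0+1+1 = 0 carry 1
  0+0+1 = 1
  1+0 = 1
  0+0 = 0
  0+1 = 1
  0+1 = 1
  1+0 = 1
  0+0 = 0
  1+1 = 0 carry 1
  1+0+1 = 0 carry 1
  1+0+1 = 0 carry 1
  0+1+1 = 0 carry 1
  0+0+1 = 1
  0+0 = 0
  0+0 = 0
  1+1 = 0 carry 1
  0+1+1 = 0 carry 1
  final carry 1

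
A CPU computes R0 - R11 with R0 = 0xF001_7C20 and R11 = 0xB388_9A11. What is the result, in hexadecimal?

0x3C78E20F

Subtract column by column in base 16:
  0-1 → F (borrow)
  2-1-1 → 0
  C-A → 2
  7-9 → E (borrow)
  1-8-1 → 8 (borrow)
  0-8-1 → 7 (borrow)
  0-3-1 → C (borrow)
  F-B-1 → 3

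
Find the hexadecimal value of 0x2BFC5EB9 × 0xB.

Multiply each base-16 digit by 11, carrying:
  9×11 = 99 → write 3 carry 6
  B×11+6 = 127 → write F carry 7
  E×11+7 = 161 → write 1 carry 10
  5×11+10 = 65 → write 1 carry 4
  C×11+4 = 136 → write 8 carry 8
  F×11+8 = 173 → write D carry 10
  B×11+10 = 131 → write 3 carry 8
  2×11+8 = 30 → write E carry 1
  remaining carry: 1

0x1E3D811F3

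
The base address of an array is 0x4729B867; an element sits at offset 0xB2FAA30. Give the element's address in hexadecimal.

Add column by column in base 16, right to left:
  7+0 = 7
  6+3 = 9
  8+A = 2 carry 1
  B+A+1 = 6 carry 1
  9+F+1 = 9 carry 1
  2+2+1 = 5
  7+B = 2 carry 1
  4+0+1 = 5

0x52596297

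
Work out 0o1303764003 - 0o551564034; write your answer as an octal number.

0o532177747

Subtract column by column in base 8:
  3-4 → 7 (borrow)
  0-3-1 → 4 (borrow)
  0-0-1 → 7 (borrow)
  4-4-1 → 7 (borrow)
  6-6-1 → 7 (borrow)
  7-5-1 → 1
  3-1 → 2
  0-5 → 3 (borrow)
  3-5-1 → 5 (borrow)
  1-0-1 → 0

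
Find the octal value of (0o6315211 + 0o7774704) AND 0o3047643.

0o2002001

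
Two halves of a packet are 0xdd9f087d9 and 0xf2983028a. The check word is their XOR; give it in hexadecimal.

0x2f0738553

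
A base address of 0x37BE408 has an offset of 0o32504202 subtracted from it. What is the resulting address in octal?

0o304255606

0x37BE408 = 0o336762010 in octal.
Subtract column by column in base 8:
  0-2 → 6 (borrow)
  1-0-1 → 0
  0-2 → 6 (borrow)
  2-4-1 → 5 (borrow)
  6-0-1 → 5
  7-5 → 2
  6-2 → 4
  3-3 → 0
  3-0 → 3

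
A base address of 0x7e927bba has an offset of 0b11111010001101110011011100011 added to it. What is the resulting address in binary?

0x7e927bba = 0b1111110100100100111101110111010 in binary.
Add column by column in base 2, right to left:
  0+1 = 1
  1+1 = 0 carry 1
  0+0+1 = 1
  1+0 = 1
  1+0 = 1
  1+1 = 0 carry 1
  0+1+1 = 0 carry 1
  1+1+1 = 1 carry 1
  1+0+1 = 0 carry 1
  1+1+1 = 1 carry 1
  0+1+1 = 0 carry 1
  1+0+1 = 0 carry 1
  1+0+1 = 0 carry 1
  1+1+1 = 1 carry 1
  1+1+1 = 1 carry 1
  0+1+1 = 0 carry 1
  0+0+1 = 1
  1+1 = 0 carry 1
  0+1+1 = 0 carry 1
  0+0+1 = 1
  1+0 = 1
  0+0 = 0
  0+1 = 1
  1+0 = 1
  0+1 = 1
  1+1 = 0 carry 1
  1+1+1 = 1 carry 1
  1+1+1 = 1 carry 1
  1+1+1 = 1 carry 1
  1+0+1 = 0 carry 1
  1+0+1 = 0 carry 1
  final carry 1

0b10011101110110010110001010011101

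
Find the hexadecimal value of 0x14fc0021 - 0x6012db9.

0xefad268

Subtract column by column in base 16:
  1-9 → 8 (borrow)
  2-b-1 → 6 (borrow)
  0-d-1 → 2 (borrow)
  0-2-1 → d (borrow)
  c-1-1 → a
  f-0 → f
  4-6 → e (borrow)
  1-0-1 → 0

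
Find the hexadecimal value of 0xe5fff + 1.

0xe6000

The trailing 3 digits are F (max in base 16), so adding 1 cascades: they roll to 0 and the next digit up increments.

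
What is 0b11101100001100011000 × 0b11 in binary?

0b1011000100100101001000

Multiply each base-2 digit by 3, carrying:
  0×3 = 0 → write 0
  0×3 = 0 → write 0
  0×3 = 0 → write 0
  1×3 = 3 → write 1 carry 1
  1×3+1 = 4 → write 0 carry 2
  0×3+2 = 2 → write 0 carry 1
  0×3+1 = 1 → write 1
  0×3 = 0 → write 0
  1×3 = 3 → write 1 carry 1
  1×3+1 = 4 → write 0 carry 2
  0×3+2 = 2 → write 0 carry 1
  0×3+1 = 1 → write 1
  0×3 = 0 → write 0
  0×3 = 0 → write 0
  1×3 = 3 → write 1 carry 1
  1×3+1 = 4 → write 0 carry 2
  0×3+2 = 2 → write 0 carry 1
  1×3+1 = 4 → write 0 carry 2
  1×3+2 = 5 → write 1 carry 2
  1×3+2 = 5 → write 1 carry 2
  remaining carry: 10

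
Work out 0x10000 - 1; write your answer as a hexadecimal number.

0xffff

The trailing 4 digits are 0, so subtracting 1 borrows through: they become F and the next digit up decrements.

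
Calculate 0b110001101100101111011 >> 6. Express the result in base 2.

0b110001101100101

Right shift by 6: drop the 6 least-significant bits.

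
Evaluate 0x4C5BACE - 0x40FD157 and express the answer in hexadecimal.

Subtract column by column in base 16:
  E-7 → 7
  C-5 → 7
  A-1 → 9
  B-D → E (borrow)
  5-F-1 → 5 (borrow)
  C-0-1 → B
  4-4 → 0

0xB5E977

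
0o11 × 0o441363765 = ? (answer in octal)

0o5055223635

Multiply each base-8 digit by 9, carrying:
  5×9 = 45 → write 5 carry 5
  6×9+5 = 59 → write 3 carry 7
  7×9+7 = 70 → write 6 carry 8
  3×9+8 = 35 → write 3 carry 4
  6×9+4 = 58 → write 2 carry 7
  3×9+7 = 34 → write 2 carry 4
  1×9+4 = 13 → write 5 carry 1
  4×9+1 = 37 → write 5 carry 4
  4×9+4 = 40 → write 0 carry 5
  remaining carry: 5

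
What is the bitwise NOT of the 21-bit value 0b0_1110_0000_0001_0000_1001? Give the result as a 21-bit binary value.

Invert each bit: 011100000000100001001 → 100011111111011110110.

0b100011111111011110110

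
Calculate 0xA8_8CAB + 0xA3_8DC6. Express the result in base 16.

0x14C1A71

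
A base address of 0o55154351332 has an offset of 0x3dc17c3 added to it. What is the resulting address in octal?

0x3dc17c3 = 0o367013703 in octal.
Add column by column in base 8, right to left:
  2+3 = 5
  3+0 = 3
  3+7 = 2 carry 1
  1+3+1 = 5
  5+1 = 6
  3+0 = 3
  4+7 = 3 carry 1
  5+6+1 = 4 carry 1
  1+3+1 = 5
  5+0 = 5
  5+0 = 5

0o55543365235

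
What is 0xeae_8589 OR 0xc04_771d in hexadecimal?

OR each hex digit independently (no carries):
  e|c=e, a|0=a, e|4=e, 8|7=f, 5|7=7, 8|1=9, 9|d=d

0xeaef79d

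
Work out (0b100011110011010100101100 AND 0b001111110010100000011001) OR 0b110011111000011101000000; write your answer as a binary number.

0b100011110011010100101100 AND 0b001111110010100000011001 = 0b000011110010000000001000.
Then OR with 0b110011111000011101000000.

0b110011111010011101001000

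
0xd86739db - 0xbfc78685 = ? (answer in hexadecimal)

0x189fb356

Subtract column by column in base 16:
  b-5 → 6
  d-8 → 5
  9-6 → 3
  3-8 → b (borrow)
  7-7-1 → f (borrow)
  6-c-1 → 9 (borrow)
  8-f-1 → 8 (borrow)
  d-b-1 → 1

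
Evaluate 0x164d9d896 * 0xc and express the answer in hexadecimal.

Multiply each base-16 digit by 12, carrying:
  6×12 = 72 → write 8 carry 4
  9×12+4 = 112 → write 0 carry 7
  8×12+7 = 103 → write 7 carry 6
  d×12+6 = 162 → write 2 carry 10
  9×12+10 = 118 → write 6 carry 7
  d×12+7 = 163 → write 3 carry 10
  4×12+10 = 58 → write a carry 3
  6×12+3 = 75 → write b carry 4
  1×12+4 = 16 → write 0 carry 1
  remaining carry: 1

0x10ba362708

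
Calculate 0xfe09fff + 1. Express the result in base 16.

0xfe0a000

The trailing 3 digits are F (max in base 16), so adding 1 cascades: they roll to 0 and the next digit up increments.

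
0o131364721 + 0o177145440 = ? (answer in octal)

0o330532361

Add column by column in base 8, right to left:
  1+0 = 1
  2+4 = 6
  7+4 = 3 carry 1
  4+5+1 = 2 carry 1
  6+4+1 = 3 carry 1
  3+1+1 = 5
  1+7 = 0 carry 1
  3+7+1 = 3 carry 1
  1+1+1 = 3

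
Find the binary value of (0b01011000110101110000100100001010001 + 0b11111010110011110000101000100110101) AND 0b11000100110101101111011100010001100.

Add column by column in base 2, right to left:
  1+1 = 0 carry 1
  0+0+1 = 1
  0+1 = 1
  0+0 = 0
  1+1 = 0 carry 1
  0+1+1 = 0 carry 1
  1+0+1 = 0 carry 1
  0+0+1 = 1
  0+1 = 1
  0+0 = 0
  0+0 = 0
  1+0 = 1
  0+1 = 1
  0+0 = 0
  1+1 = 0 carry 1
  0+0+1 = 1
  0+0 = 0
  0+0 = 0
  0+0 = 0
  1+1 = 0 carry 1
  1+1+1 = 1 carry 1
  1+1+1 = 1 carry 1
  0+1+1 = 0 carry 1
  1+0+1 = 0 carry 1
  0+0+1 = 1
  1+1 = 0 carry 1
  1+1+1 = 1 carry 1
  0+0+1 = 1
  0+1 = 1
  0+0 = 0
  1+1 = 0 carry 1
  1+1+1 = 1 carry 1
  0+1+1 = 0 carry 1
  1+1+1 = 1 carry 1
  0+1+1 = 0 carry 1
  final carry 1
Sum = 0b101010011101001100001001100110000110; now AND with 0b11000100110101101111011100010001100:
  101010011101001100001001100110000110
& 011000100110101101111011100010001100
= 001000000100001100001001100010000100

0b1000000100001100001001100010000100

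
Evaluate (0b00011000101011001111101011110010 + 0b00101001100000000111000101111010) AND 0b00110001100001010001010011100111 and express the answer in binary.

0b1010000010001100100

Add column by column in base 2, right to left:
  0+0 = 0
  1+1 = 0 carry 1
  0+0+1 = 1
  0+1 = 1
  1+1 = 0 carry 1
  1+1+1 = 1 carry 1
  1+1+1 = 1 carry 1
  1+0+1 = 0 carry 1
  0+1+1 = 0 carry 1
  1+0+1 = 0 carry 1
  0+0+1 = 1
  1+0 = 1
  1+1 = 0 carry 1
  1+1+1 = 1 carry 1
  1+1+1 = 1 carry 1
  1+0+1 = 0 carry 1
  0+0+1 = 1
  0+0 = 0
  1+0 = 1
  1+0 = 1
  0+0 = 0
  1+0 = 1
  0+0 = 0
  1+1 = 0 carry 1
  0+1+1 = 0 carry 1
  0+0+1 = 1
  0+0 = 0
  1+1 = 0 carry 1
  1+0+1 = 0 carry 1
  0+1+1 = 0 carry 1
  final carry 1
Sum = 0b1000010001011010110110001101100; now AND with 0b00110001100001010001010011100111:
  01000010001011010110110001101100
& 00110001100001010001010011100111
= 00000000000001010000010001100100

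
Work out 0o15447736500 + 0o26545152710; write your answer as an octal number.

Add column by column in base 8, right to left:
  0+0 = 0
  0+1 = 1
  5+7 = 4 carry 1
  6+2+1 = 1 carry 1
  3+5+1 = 1 carry 1
  7+1+1 = 1 carry 1
  7+5+1 = 5 carry 1
  4+4+1 = 1 carry 1
  4+5+1 = 2 carry 1
  5+6+1 = 4 carry 1
  1+2+1 = 4

0o44215111410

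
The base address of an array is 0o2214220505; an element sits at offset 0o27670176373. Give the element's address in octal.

0o32104417100

Add column by column in base 8, right to left:
  5+3 = 0 carry 1
  0+7+1 = 0 carry 1
  5+3+1 = 1 carry 1
  0+6+1 = 7
  2+7 = 1 carry 1
  2+1+1 = 4
  4+0 = 4
  1+7 = 0 carry 1
  2+6+1 = 1 carry 1
  2+7+1 = 2 carry 1
  0+2+1 = 3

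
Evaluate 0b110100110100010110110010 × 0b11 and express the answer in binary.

Multiply each base-2 digit by 3, carrying:
  0×3 = 0 → write 0
  1×3 = 3 → write 1 carry 1
  0×3+1 = 1 → write 1
  0×3 = 0 → write 0
  1×3 = 3 → write 1 carry 1
  1×3+1 = 4 → write 0 carry 2
  0×3+2 = 2 → write 0 carry 1
  1×3+1 = 4 → write 0 carry 2
  1×3+2 = 5 → write 1 carry 2
  0×3+2 = 2 → write 0 carry 1
  1×3+1 = 4 → write 0 carry 2
  0×3+2 = 2 → write 0 carry 1
  0×3+1 = 1 → write 1
  0×3 = 0 → write 0
  1×3 = 3 → write 1 carry 1
  0×3+1 = 1 → write 1
  1×3 = 3 → write 1 carry 1
  1×3+1 = 4 → write 0 carry 2
  0×3+2 = 2 → write 0 carry 1
  0×3+1 = 1 → write 1
  1×3 = 3 → write 1 carry 1
  0×3+1 = 1 → write 1
  1×3 = 3 → write 1 carry 1
  1×3+1 = 4 → write 0 carry 2
  remaining carry: 10

0b10011110011101000100010110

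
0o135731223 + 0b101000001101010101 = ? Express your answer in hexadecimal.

0o135731223 = 0x177B293 in hexadecimal.
0b101000001101010101 = 0x28355 in hexadecimal.
Add column by column in base 16, right to left:
  3+5 = 8
  9+5 = E
  2+3 = 5
  B+8 = 3 carry 1
  7+2+1 = A
  7+0 = 7
  1+0 = 1

0x17A35E8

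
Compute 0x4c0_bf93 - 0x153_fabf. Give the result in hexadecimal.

0x36cc4d4

Subtract column by column in base 16:
  3-f → 4 (borrow)
  9-b-1 → d (borrow)
  f-a-1 → 4
  b-f → c (borrow)
  0-3-1 → c (borrow)
  c-5-1 → 6
  4-1 → 3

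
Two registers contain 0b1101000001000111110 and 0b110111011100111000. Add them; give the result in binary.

0b10011111100101110110

Add column by column in base 2, right to left:
  0+0 = 0
  1+0 = 1
  1+0 = 1
  1+1 = 0 carry 1
  1+1+1 = 1 carry 1
  1+1+1 = 1 carry 1
  0+0+1 = 1
  0+0 = 0
  0+1 = 1
  1+1 = 0 carry 1
  0+1+1 = 0 carry 1
  0+0+1 = 1
  0+1 = 1
  0+1 = 1
  0+1 = 1
  1+0 = 1
  0+1 = 1
  1+1 = 0 carry 1
  1+0+1 = 0 carry 1
  final carry 1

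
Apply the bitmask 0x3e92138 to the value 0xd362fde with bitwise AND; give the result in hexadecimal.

0x1202118

AND each hex digit independently (no carries):
  d&3=1, 3&e=2, 6&9=0, 2&2=2, f&1=1, d&3=1, e&8=8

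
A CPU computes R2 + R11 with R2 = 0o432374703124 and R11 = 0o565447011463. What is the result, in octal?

0o1220043714607

Add column by column in base 8, right to left:
  4+3 = 7
  2+6 = 0 carry 1
  1+4+1 = 6
  3+1 = 4
  0+1 = 1
  7+0 = 7
  4+7 = 3 carry 1
  7+4+1 = 4 carry 1
  3+4+1 = 0 carry 1
  2+5+1 = 0 carry 1
  3+6+1 = 2 carry 1
  4+5+1 = 2 carry 1
  final carry 1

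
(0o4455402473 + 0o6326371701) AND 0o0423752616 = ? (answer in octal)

Add column by column in base 8, right to left:
  3+1 = 4
  7+0 = 7
  4+7 = 3 carry 1
  2+1+1 = 4
  0+7 = 7
  4+3 = 7
  5+6 = 3 carry 1
  5+2+1 = 0 carry 1
  4+3+1 = 0 carry 1
  4+6+1 = 3 carry 1
  final carry 1
Sum = 0o13003774374; now AND with 0o0423752616:
  1&0=0, 3&0=0, 0&4=0, 0&2=0, 3&3=3, 7&7=7, 7&5=5, 4&2=0, 3&6=2, 7&1=1, 4&6=4

0o3750214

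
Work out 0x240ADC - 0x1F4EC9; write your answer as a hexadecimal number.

0x4BC13

Subtract column by column in base 16:
  C-9 → 3
  D-C → 1
  A-E → C (borrow)
  0-4-1 → B (borrow)
  4-F-1 → 4 (borrow)
  2-1-1 → 0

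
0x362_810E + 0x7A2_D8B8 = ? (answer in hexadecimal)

0xB0559C6

Add column by column in base 16, right to left:
  E+8 = 6 carry 1
  0+B+1 = C
  1+8 = 9
  8+D = 5 carry 1
  2+2+1 = 5
  6+A = 0 carry 1
  3+7+1 = B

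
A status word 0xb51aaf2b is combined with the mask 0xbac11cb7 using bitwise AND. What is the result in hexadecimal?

0xb0000c23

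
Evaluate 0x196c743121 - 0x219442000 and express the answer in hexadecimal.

0x1753301121

Subtract column by column in base 16:
  1-0 → 1
  2-0 → 2
  1-0 → 1
  3-2 → 1
  4-4 → 0
  7-4 → 3
  c-9 → 3
  6-1 → 5
  9-2 → 7
  1-0 → 1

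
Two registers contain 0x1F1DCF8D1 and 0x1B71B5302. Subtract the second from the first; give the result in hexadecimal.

0x3AC1A5CF

Subtract column by column in base 16:
  1-2 → F (borrow)
  D-0-1 → C
  8-3 → 5
  F-5 → A
  C-B → 1
  D-1 → C
  1-7 → A (borrow)
  F-B-1 → 3
  1-1 → 0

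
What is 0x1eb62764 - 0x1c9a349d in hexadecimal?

Subtract column by column in base 16:
  4-d → 7 (borrow)
  6-9-1 → c (borrow)
  7-4-1 → 2
  2-3 → f (borrow)
  6-a-1 → b (borrow)
  b-9-1 → 1
  e-c → 2
  1-1 → 0

0x21bf2c7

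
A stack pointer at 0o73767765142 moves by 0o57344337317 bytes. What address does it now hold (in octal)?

Add column by column in base 8, right to left:
  2+7 = 1 carry 1
  4+1+1 = 6
  1+3 = 4
  5+7 = 4 carry 1
  6+3+1 = 2 carry 1
  7+3+1 = 3 carry 1
  7+4+1 = 4 carry 1
  6+4+1 = 3 carry 1
  7+3+1 = 3 carry 1
  3+7+1 = 3 carry 1
  7+5+1 = 5 carry 1
  final carry 1

0o153334324461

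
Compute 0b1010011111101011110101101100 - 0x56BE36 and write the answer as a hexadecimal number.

0b1010011111101011110101101100 = 0xA7EBD6C in hexadecimal.
Subtract column by column in base 16:
  C-6 → 6
  6-3 → 3
  D-E → F (borrow)
  B-B-1 → F (borrow)
  E-6-1 → 7
  7-5 → 2
  A-0 → A

0xA27FF36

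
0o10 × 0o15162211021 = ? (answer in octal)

0o151622110210

Multiply each base-8 digit by 8, carrying:
  1×8 = 8 → write 0 carry 1
  2×8+1 = 17 → write 1 carry 2
  0×8+2 = 2 → write 2
  1×8 = 8 → write 0 carry 1
  1×8+1 = 9 → write 1 carry 1
  2×8+1 = 17 → write 1 carry 2
  2×8+2 = 18 → write 2 carry 2
  6×8+2 = 50 → write 2 carry 6
  1×8+6 = 14 → write 6 carry 1
  5×8+1 = 41 → write 1 carry 5
  1×8+5 = 13 → write 5 carry 1
  remaining carry: 1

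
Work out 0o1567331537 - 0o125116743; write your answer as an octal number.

0o1442212574

Subtract column by column in base 8:
  7-3 → 4
  3-4 → 7 (borrow)
  5-7-1 → 5 (borrow)
  1-6-1 → 2 (borrow)
  3-1-1 → 1
  3-1 → 2
  7-5 → 2
  6-2 → 4
  5-1 → 4
  1-0 → 1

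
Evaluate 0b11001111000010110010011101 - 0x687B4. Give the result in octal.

0b11001111000010110010011101 = 0o317026235 in octal.
0x687B4 = 0o1503664 in octal.
Subtract column by column in base 8:
  5-4 → 1
  3-6 → 5 (borrow)
  2-6-1 → 3 (borrow)
  6-3-1 → 2
  2-0 → 2
  0-5 → 3 (borrow)
  7-1-1 → 5
  1-0 → 1
  3-0 → 3

0o315322351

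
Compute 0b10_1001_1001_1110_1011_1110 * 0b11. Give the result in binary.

Multiply each base-2 digit by 3, carrying:
  0×3 = 0 → write 0
  1×3 = 3 → write 1 carry 1
  1×3+1 = 4 → write 0 carry 2
  1×3+2 = 5 → write 1 carry 2
  1×3+2 = 5 → write 1 carry 2
  1×3+2 = 5 → write 1 carry 2
  0×3+2 = 2 → write 0 carry 1
  1×3+1 = 4 → write 0 carry 2
  0×3+2 = 2 → write 0 carry 1
  1×3+1 = 4 → write 0 carry 2
  1×3+2 = 5 → write 1 carry 2
  1×3+2 = 5 → write 1 carry 2
  1×3+2 = 5 → write 1 carry 2
  0×3+2 = 2 → write 0 carry 1
  0×3+1 = 1 → write 1
  1×3 = 3 → write 1 carry 1
  1×3+1 = 4 → write 0 carry 2
  0×3+2 = 2 → write 0 carry 1
  0×3+1 = 1 → write 1
  1×3 = 3 → write 1 carry 1
  0×3+1 = 1 → write 1
  1×3 = 3 → write 1 carry 1
  remaining carry: 1

0b11111001101110000111010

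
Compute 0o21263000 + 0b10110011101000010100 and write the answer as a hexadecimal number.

0o21263000 = 0x456600 in hexadecimal.
0b10110011101000010100 = 0xB3A14 in hexadecimal.
Add column by column in base 16, right to left:
  0+4 = 4
  0+1 = 1
  6+A = 0 carry 1
  6+3+1 = A
  5+B = 0 carry 1
  4+0+1 = 5

0x50A014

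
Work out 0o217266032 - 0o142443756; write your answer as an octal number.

Subtract column by column in base 8:
  2-6 → 4 (borrow)
  3-5-1 → 5 (borrow)
  0-7-1 → 0 (borrow)
  6-3-1 → 2
  6-4 → 2
  2-4 → 6 (borrow)
  7-2-1 → 4
  1-4 → 5 (borrow)
  2-1-1 → 0

0o54622054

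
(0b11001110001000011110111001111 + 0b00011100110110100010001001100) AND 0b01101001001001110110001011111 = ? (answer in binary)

0b1101000001001000000000011011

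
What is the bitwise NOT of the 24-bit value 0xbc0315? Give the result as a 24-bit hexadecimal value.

0x43fcea

Each hex digit d becomes f−d:
  b→4, c→3, 0→f, 3→c, 1→e, 5→a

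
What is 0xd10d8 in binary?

0b11010001000011011000

Expand each hex digit to 4 bits: d=1101 1=0001 0=0000 d=1101 8=1000.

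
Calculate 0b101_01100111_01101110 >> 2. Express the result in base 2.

0b10101100111011011

Right shift by 2: drop the 2 least-significant bits.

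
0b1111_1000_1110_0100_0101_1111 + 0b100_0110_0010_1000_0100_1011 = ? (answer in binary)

0b1001111110000110010101010

Add column by column in base 2, right to left:
  1+1 = 0 carry 1
  1+1+1 = 1 carry 1
  1+0+1 = 0 carry 1
  1+1+1 = 1 carry 1
  1+0+1 = 0 carry 1
  0+0+1 = 1
  1+1 = 0 carry 1
  0+0+1 = 1
  0+0 = 0
  0+0 = 0
  1+0 = 1
  0+1 = 1
  0+0 = 0
  1+1 = 0 carry 1
  1+0+1 = 0 carry 1
  1+0+1 = 0 carry 1
  0+0+1 = 1
  0+1 = 1
  0+1 = 1
  1+0 = 1
  1+0 = 1
  1+0 = 1
  1+1 = 0 carry 1
  1+0+1 = 0 carry 1
  final carry 1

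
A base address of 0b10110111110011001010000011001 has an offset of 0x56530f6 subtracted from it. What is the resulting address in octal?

0o2145061443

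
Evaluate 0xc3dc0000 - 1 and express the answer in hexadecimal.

The trailing 4 digits are 0, so subtracting 1 borrows through: they become F and the next digit up decrements.

0xc3dbffff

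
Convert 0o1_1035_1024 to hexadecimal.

Each octal digit is 3 bits: 1=001 1=001 0=000 3=011 5=101 1=001 0=000 2=010 4=100.
Group the bits into nibbles: 0001 0010 0001 1101 0010 0001 0100 → 121D214.

0x121D214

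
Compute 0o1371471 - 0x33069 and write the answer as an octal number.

0x33069 = 0o630151 in octal.
Subtract column by column in base 8:
  1-1 → 0
  7-5 → 2
  4-1 → 3
  1-0 → 1
  7-3 → 4
  3-6 → 5 (borrow)
  1-0-1 → 0

0o541320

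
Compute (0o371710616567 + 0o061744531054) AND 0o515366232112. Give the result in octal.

Add column by column in base 8, right to left:
  7+4 = 3 carry 1
  6+5+1 = 4 carry 1
  5+0+1 = 6
  6+1 = 7
  1+3 = 4
  6+5 = 3 carry 1
  0+4+1 = 5
  1+4 = 5
  7+7 = 6 carry 1
  1+1+1 = 3
  7+6 = 5 carry 1
  3+0+1 = 4
Sum = 0o453655347643; now AND with 0o515366232112:
  4&5=4, 5&1=1, 3&5=1, 6&3=2, 5&6=4, 5&6=4, 3&2=2, 4&3=0, 7&2=2, 6&1=0, 4&1=0, 3&2=2

0o411244202002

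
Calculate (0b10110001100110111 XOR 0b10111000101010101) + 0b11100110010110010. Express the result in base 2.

First 0b10110001100110111 XOR 0b10111000101010101 = 0b00001001001100010.
Add column by column in base 2, right to left:
  0+0 = 0
  1+1 = 0 carry 1
  0+0+1 = 1
  0+0 = 0
  0+1 = 1
  1+1 = 0 carry 1
  1+0+1 = 0 carry 1
  0+1+1 = 0 carry 1
  0+0+1 = 1
  1+0 = 1
  0+1 = 1
  0+1 = 1
  1+0 = 1
  0+0 = 0
  0+1 = 1
  0+1 = 1
  0+1 = 1

0b11101111100010100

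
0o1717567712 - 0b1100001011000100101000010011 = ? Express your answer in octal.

0b1100001011000100101000010011 = 0o1413045023 in octal.
Subtract column by column in base 8:
  2-3 → 7 (borrow)
  1-2-1 → 6 (borrow)
  7-0-1 → 6
  7-5 → 2
  6-4 → 2
  5-0 → 5
  7-3 → 4
  1-1 → 0
  7-4 → 3
  1-1 → 0

0o304522667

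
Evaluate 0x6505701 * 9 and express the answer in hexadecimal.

0x38D30F09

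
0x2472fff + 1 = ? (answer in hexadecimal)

0x2473000

The trailing 3 digits are F (max in base 16), so adding 1 cascades: they roll to 0 and the next digit up increments.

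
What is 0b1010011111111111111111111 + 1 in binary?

0b1010100000000000000000000

The trailing 20 digits are 1 (max in base 2), so adding 1 cascades: they roll to 0 and the next digit up increments.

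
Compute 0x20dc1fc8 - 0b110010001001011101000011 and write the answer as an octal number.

0x20dc1fc8 = 0o4067017710 in octal.
0b110010001001011101000011 = 0o62113503 in octal.
Subtract column by column in base 8:
  0-3 → 5 (borrow)
  1-0-1 → 0
  7-5 → 2
  7-3 → 4
  1-1 → 0
  0-1 → 7 (borrow)
  7-2-1 → 4
  6-6 → 0
  0-0 → 0
  4-0 → 4

0o4004704205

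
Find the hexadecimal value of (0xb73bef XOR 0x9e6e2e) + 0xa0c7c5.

0xca1d86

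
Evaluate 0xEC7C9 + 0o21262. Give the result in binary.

0xEC7C9 = 0b11101100011111001001 in binary.
0o21262 = 0b10001010110010 in binary.
Add column by column in base 2, right to left:
  1+0 = 1
  0+1 = 1
  0+0 = 0
  1+0 = 1
  0+1 = 1
  0+1 = 1
  1+0 = 1
  1+1 = 0 carry 1
  1+0+1 = 0 carry 1
  1+1+1 = 1 carry 1
  1+0+1 = 0 carry 1
  0+0+1 = 1
  0+0 = 0
  0+1 = 1
  1+0 = 1
  1+0 = 1
  0+0 = 0
  1+0 = 1
  1+0 = 1
  1+0 = 1

0b11101110101001111011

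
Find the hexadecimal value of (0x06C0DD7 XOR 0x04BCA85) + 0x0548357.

0x7C4AA9

First 0x06C0DD7 XOR 0x04BCA85 = 0x027C752.
Add column by column in base 16, right to left:
  2+7 = 9
  5+5 = A
  7+3 = A
  C+8 = 4 carry 1
  7+4+1 = C
  2+5 = 7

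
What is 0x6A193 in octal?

0o1520623

Expand each hex digit to 4 bits: 6=0110 A=1010 1=0001 9=1001 3=0011.
Group the bits in threes: 001 101 010 000 110 010 011 → 1520623.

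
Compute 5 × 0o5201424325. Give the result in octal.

Multiply each base-8 digit by 5, carrying:
  5×5 = 25 → write 1 carry 3
  2×5+3 = 13 → write 5 carry 1
  3×5+1 = 16 → write 0 carry 2
  4×5+2 = 22 → write 6 carry 2
  2×5+2 = 12 → write 4 carry 1
  4×5+1 = 21 → write 5 carry 2
  1×5+2 = 7 → write 7
  0×5 = 0 → write 0
  2×5 = 10 → write 2 carry 1
  5×5+1 = 26 → write 2 carry 3
  remaining carry: 3

0o32207546051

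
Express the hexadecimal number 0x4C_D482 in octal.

Expand each hex digit to 4 bits: 4=0100 C=1100 D=1101 4=0100 8=1000 2=0010.
Group the bits in threes: 010 011 001 101 010 010 000 010 → 23152202.

0o23152202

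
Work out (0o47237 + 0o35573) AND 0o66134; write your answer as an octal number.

0o4030

Add column by column in base 8, right to left:
  7+3 = 2 carry 1
  3+7+1 = 3 carry 1
  2+5+1 = 0 carry 1
  7+5+1 = 5 carry 1
  4+3+1 = 0 carry 1
  final carry 1
Sum = 0o105032; now AND with 0o66134:
  1&0=0, 0&6=0, 5&6=4, 0&1=0, 3&3=3, 2&4=0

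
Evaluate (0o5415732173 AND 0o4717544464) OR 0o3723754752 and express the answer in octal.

0o7737754772

0o5415732173 AND 0o4717544464 = 0o4415500060.
Then OR with 0o3723754752.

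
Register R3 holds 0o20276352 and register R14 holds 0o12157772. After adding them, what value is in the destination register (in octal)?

Add column by column in base 8, right to left:
  2+2 = 4
  5+7 = 4 carry 1
  3+7+1 = 3 carry 1
  6+7+1 = 6 carry 1
  7+5+1 = 5 carry 1
  2+1+1 = 4
  0+2 = 2
  2+1 = 3

0o32456344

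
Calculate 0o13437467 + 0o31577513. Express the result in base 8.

Add column by column in base 8, right to left:
  7+3 = 2 carry 1
  6+1+1 = 0 carry 1
  4+5+1 = 2 carry 1
  7+7+1 = 7 carry 1
  3+7+1 = 3 carry 1
  4+5+1 = 2 carry 1
  3+1+1 = 5
  1+3 = 4

0o45237202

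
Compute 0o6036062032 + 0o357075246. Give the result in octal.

0o6415157300

Add column by column in base 8, right to left:
  2+6 = 0 carry 1
  3+4+1 = 0 carry 1
  0+2+1 = 3
  2+5 = 7
  6+7 = 5 carry 1
  0+0+1 = 1
  6+7 = 5 carry 1
  3+5+1 = 1 carry 1
  0+3+1 = 4
  6+0 = 6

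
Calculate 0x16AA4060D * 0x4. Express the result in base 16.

0x5AA901834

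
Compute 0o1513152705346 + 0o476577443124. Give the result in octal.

0o2211752350472

Add column by column in base 8, right to left:
  6+4 = 2 carry 1
  4+2+1 = 7
  3+1 = 4
  5+3 = 0 carry 1
  0+4+1 = 5
  7+4 = 3 carry 1
  2+7+1 = 2 carry 1
  5+7+1 = 5 carry 1
  1+5+1 = 7
  3+6 = 1 carry 1
  1+7+1 = 1 carry 1
  5+4+1 = 2 carry 1
  1+0+1 = 2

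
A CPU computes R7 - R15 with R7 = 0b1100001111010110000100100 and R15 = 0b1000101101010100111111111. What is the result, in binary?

Subtract column by column in base 2:
  0-1 → 1 (borrow)
  0-1-1 → 0 (borrow)
  1-1-1 → 1 (borrow)
  0-1-1 → 0 (borrow)
  0-1-1 → 0 (borrow)
  1-1-1 → 1 (borrow)
  0-1-1 → 0 (borrow)
  0-1-1 → 0 (borrow)
  0-1-1 → 0 (borrow)
  0-0-1 → 1 (borrow)
  1-0-1 → 0
  1-1 → 0
  0-0 → 0
  1-1 → 0
  0-0 → 0
  1-1 → 0
  1-0 → 1
  1-1 → 0
  1-1 → 0
  0-0 → 0
  0-1 → 1 (borrow)
  0-0-1 → 1 (borrow)
  0-0-1 → 1 (borrow)
  1-0-1 → 0
  1-1 → 0

0b11100010000001000100101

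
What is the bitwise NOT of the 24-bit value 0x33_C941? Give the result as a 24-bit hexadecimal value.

0xCC36BE

Each hex digit d becomes F−d:
  3→C, 3→C, C→3, 9→6, 4→B, 1→E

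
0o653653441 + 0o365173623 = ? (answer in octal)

Add column by column in base 8, right to left:
  1+3 = 4
  4+2 = 6
  4+6 = 2 carry 1
  3+3+1 = 7
  5+7 = 4 carry 1
  6+1+1 = 0 carry 1
  3+5+1 = 1 carry 1
  5+6+1 = 4 carry 1
  6+3+1 = 2 carry 1
  final carry 1

0o1241047264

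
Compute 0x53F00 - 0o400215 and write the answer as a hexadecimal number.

0x33E73

0o400215 = 0x2008D in hexadecimal.
Subtract column by column in base 16:
  0-D → 3 (borrow)
  0-8-1 → 7 (borrow)
  F-0-1 → E
  3-0 → 3
  5-2 → 3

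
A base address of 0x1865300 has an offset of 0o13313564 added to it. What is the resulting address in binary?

0b1101100111110101001110100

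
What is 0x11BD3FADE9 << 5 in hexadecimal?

5 bits is not a whole number of base-16 digits; in binary: 1000110111101001111111010110111101001 << 5 = 100011011110100111111101011011110100100000.

0x237A7F5BD20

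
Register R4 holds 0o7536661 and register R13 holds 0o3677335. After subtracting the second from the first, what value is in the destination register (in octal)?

0o3637324

Subtract column by column in base 8:
  1-5 → 4 (borrow)
  6-3-1 → 2
  6-3 → 3
  6-7 → 7 (borrow)
  3-7-1 → 3 (borrow)
  5-6-1 → 6 (borrow)
  7-3-1 → 3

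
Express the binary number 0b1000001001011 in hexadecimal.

0x104B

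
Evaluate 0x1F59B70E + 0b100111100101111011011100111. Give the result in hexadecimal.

0x244CADF5

0b100111100101111011011100111 = 0x4F2F6E7 in hexadecimal.
Add column by column in base 16, right to left:
  E+7 = 5 carry 1
  0+E+1 = F
  7+6 = D
  B+F = A carry 1
  9+2+1 = C
  5+F = 4 carry 1
  F+4+1 = 4 carry 1
  1+0+1 = 2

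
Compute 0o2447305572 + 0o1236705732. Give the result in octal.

0o3706213524

Add column by column in base 8, right to left:
  2+2 = 4
  7+3 = 2 carry 1
  5+7+1 = 5 carry 1
  5+5+1 = 3 carry 1
  0+0+1 = 1
  3+7 = 2 carry 1
  7+6+1 = 6 carry 1
  4+3+1 = 0 carry 1
  4+2+1 = 7
  2+1 = 3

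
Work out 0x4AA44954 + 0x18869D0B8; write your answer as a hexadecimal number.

0x1D30E1A0C

Add column by column in base 16, right to left:
  4+8 = C
  5+B = 0 carry 1
  9+0+1 = A
  4+D = 1 carry 1
  4+9+1 = E
  A+6 = 0 carry 1
  A+8+1 = 3 carry 1
  4+8+1 = D
  0+1 = 1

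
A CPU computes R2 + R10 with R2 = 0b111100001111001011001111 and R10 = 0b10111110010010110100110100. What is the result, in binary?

0b11111010100010000000000011

Add column by column in base 2, right to left:
  1+0 = 1
  1+0 = 1
  1+1 = 0 carry 1
  1+0+1 = 0 carry 1
  0+1+1 = 0 carry 1
  0+1+1 = 0 carry 1
  1+0+1 = 0 carry 1
  1+0+1 = 0 carry 1
  0+1+1 = 0 carry 1
  1+0+1 = 0 carry 1
  0+1+1 = 0 carry 1
  0+1+1 = 0 carry 1
  1+0+1 = 0 carry 1
  1+1+1 = 1 carry 1
  1+0+1 = 0 carry 1
  1+0+1 = 0 carry 1
  0+1+1 = 0 carry 1
  0+0+1 = 1
  0+0 = 0
  0+1 = 1
  1+1 = 0 carry 1
  1+1+1 = 1 carry 1
  1+1+1 = 1 carry 1
  1+1+1 = 1 carry 1
  0+0+1 = 1
  0+1 = 1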